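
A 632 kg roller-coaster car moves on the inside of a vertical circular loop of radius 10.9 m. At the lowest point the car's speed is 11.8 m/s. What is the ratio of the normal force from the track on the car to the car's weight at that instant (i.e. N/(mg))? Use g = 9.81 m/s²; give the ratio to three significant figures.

2.30

At the bottom, N − mg = mv²/r, so N = m(v²/r + g) and N/(mg) = v²/(rg) + 1 = (11.8)²/(10.9 × 9.81) + 1 = 1.302 + 1 = 2.302.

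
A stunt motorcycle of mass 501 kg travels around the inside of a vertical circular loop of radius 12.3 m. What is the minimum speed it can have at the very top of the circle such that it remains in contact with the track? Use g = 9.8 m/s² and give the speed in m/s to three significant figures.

11.0 m/s

At the top, both weight mg and N point toward the centre: N + mg = mv²/r.
At minimum speed N → 0, so mg = mv_min²/r ⇒ v_min = √(g r) = √(9.8 × 12.3) = 10.98 m/s.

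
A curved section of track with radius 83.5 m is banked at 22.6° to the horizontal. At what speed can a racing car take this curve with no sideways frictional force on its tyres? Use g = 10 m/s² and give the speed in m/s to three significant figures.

18.6 m/s

On a frictionless banked curve, N sinθ = mv²/r and N cosθ = mg, so tanθ = v²/(rg).
v = √(r g tanθ) = √(83.5 × 10.0 × tan 22.6°) = √(83.5 × 10.0 × 0.4163) = √347.6 = 18.64 m/s.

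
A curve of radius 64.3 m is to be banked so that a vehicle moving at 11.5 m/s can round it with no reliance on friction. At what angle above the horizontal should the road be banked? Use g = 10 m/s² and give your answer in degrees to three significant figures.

With no friction, the horizontal component of the normal force provides the centripetal force: N sinθ = mv²/r, while N cosθ = mg vertically.
Dividing: tanθ = v²/(r g) = (11.5)²/(64.3 × 10.0) = 132.2/643.0 = 0.2057.
θ = arctan(0.2057) = 11.62°.

11.6°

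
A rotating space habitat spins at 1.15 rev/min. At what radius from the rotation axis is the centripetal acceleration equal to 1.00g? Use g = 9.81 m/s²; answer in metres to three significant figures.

ω = 1.15 rev/min × 2π/60 = 0.1204 rad/s.
a_c = ω²r = 1.00g ⇒ r = 1.00 × 9.81 / (0.1204)² = 9.810/0.01450 = 676.4 m.

676 m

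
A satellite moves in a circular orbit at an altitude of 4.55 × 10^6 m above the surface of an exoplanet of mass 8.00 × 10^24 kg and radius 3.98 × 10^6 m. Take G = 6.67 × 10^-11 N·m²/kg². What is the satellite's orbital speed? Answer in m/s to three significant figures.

7910 m/s

Orbital radius r = R + h = 3.98 × 10^6 + 4.55 × 10^6 = 8.530 × 10^6 m.
Gravity supplies the centripetal force: G M m / r² = m v² / r, so v = √(GM/r).
v = √(6.67 × 10^-11 × 8.00 × 10^24 / 8.530 × 10^6) = √(6.256 × 10^7) = 7909 m/s.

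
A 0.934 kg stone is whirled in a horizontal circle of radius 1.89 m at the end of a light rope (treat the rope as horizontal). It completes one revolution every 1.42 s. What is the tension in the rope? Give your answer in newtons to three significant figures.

34.6 N

v = 2πr/T = 2π × 1.89/1.42 = 8.363 m/s.
The tension is the only horizontal force, so it supplies the full centripetal force: T = m v²/r = 0.934 × (8.363)²/1.89 = 0.934 × 69.94/1.89 = 34.56 N.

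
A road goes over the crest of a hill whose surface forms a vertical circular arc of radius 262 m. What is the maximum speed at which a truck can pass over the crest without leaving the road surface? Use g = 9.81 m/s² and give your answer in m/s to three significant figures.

50.7 m/s

At the crest the centre of the circle is below the truck, so the net downward (centripetal) force is mg − N = mv²/r.
The truck leaves the road when N → 0, giving v_max = √(g r) = √(9.81 × 262) = 50.70 m/s.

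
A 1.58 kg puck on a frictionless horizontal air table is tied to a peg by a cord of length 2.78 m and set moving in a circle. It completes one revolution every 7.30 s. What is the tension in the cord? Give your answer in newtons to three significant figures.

3.25 N

v = 2πr/T = 2π × 2.78/7.30 = 2.393 m/s.
The tension is the only horizontal force, so it supplies the full centripetal force: T = m v²/r = 1.58 × (2.393)²/2.78 = 1.58 × 5.725/2.78 = 3.254 N.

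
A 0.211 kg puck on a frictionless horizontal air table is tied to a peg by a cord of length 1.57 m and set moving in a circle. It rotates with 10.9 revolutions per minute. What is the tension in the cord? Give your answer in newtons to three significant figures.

0.432 N

ω = 10.9 rev/min × 2π/60 = 1.141 rad/s, so v = ωr = 1.141 × 1.57 = 1.792 m/s.
The tension is the only horizontal force, so it supplies the full centripetal force: T = m v²/r = 0.211 × (1.792)²/1.57 = 0.211 × 3.212/1.57 = 0.4316 N.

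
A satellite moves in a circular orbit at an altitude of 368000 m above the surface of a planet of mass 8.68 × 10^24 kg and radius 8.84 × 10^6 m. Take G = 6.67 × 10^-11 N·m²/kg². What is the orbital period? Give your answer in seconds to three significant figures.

7300 s

r = R + h = 8.84 × 10^6 + 368000 = 9.208 × 10^6 m. Gravity provides the centripetal force: G M m / r² = m v² / r ⇒ v = √(GM/r) = 7929 m/s.
T = 2πr/v = 2π × 9.208 × 10^6 / 7929 = 7296 s.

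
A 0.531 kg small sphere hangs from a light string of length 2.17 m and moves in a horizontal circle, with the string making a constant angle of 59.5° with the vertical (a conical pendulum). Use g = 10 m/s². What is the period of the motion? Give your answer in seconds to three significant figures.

2.09 s

r = L sinθ = 1.870 m. From T sinθ = mω²r and T cosθ = mg: tanθ = ω²r/g, so ω² = g tanθ / r = g/(L cosθ).
ω = √(g/(L cosθ)) = √(10.0/(2.17 × 0.5075)) = √9.080 = 3.013 rad/s.
Period = 2π/ω = 2.085 s.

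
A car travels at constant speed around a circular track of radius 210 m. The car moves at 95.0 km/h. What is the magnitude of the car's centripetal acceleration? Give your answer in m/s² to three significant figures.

3.32 m/s²

v = 95.0 km/h = 95.0/3.6 = 26.39 m/s.
a_c = v²/r = (26.39)²/210 = 696.4/210 = 3.316 m/s².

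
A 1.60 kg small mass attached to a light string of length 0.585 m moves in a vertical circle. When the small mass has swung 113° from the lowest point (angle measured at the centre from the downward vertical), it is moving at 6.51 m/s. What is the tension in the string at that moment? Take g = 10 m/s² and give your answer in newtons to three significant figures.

110 N

Take the radial direction toward the centre of the circle as positive. The component of the weight along the string toward the centre is −mg cos φ (φ measured from the bottom), so Newton's second law along the string gives T − mg cos φ = m v²/r.
cos 113° = -0.3907, so T = m(v²/r + g cos φ) = 1.60 × ((6.51)²/0.585 + 10.0 × -0.3907) = 1.60 × (72.44 + (-3.907)) = 1.60 × 68.54 = 109.7 N.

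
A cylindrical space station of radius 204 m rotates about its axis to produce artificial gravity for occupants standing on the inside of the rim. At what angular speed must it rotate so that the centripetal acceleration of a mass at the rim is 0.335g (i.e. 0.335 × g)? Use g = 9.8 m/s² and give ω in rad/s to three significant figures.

0.127 rad/s

Centripetal acceleration a_c = ω²r. Setting ω²r = 0.335g:
ω = √(0.335g / r) = √(0.335 × 9.8 / 204) = √0.01609 = 0.1269 rad/s.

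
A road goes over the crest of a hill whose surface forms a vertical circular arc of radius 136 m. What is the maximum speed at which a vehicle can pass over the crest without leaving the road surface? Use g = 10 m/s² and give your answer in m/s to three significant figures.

36.9 m/s

At the crest the centre of the circle is below the vehicle, so the net downward (centripetal) force is mg − N = mv²/r.
The vehicle leaves the road when N → 0, giving v_max = √(g r) = √(10.0 × 136) = 36.88 m/s.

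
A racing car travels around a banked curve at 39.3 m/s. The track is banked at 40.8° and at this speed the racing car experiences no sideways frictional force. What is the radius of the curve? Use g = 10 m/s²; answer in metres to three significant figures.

Frictionless banking: tanθ = v²/(rg), so r = v²/(g tanθ).
r = (39.3)²/(10.0 × tan 40.8°) = 1544/(10.0 × 0.8632) = 1544/8.632 = 178.9 m.

179 m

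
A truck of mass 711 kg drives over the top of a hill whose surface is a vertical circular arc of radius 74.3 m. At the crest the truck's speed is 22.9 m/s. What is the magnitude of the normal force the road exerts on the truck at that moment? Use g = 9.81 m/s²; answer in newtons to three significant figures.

At the crest the centripetal acceleration points downward (toward the centre of the arc), so mg − N = mv²/r.
N = m(g − v²/r) = 711 × (9.81 − (22.9)²/74.3) = 711 × (9.81 − 7.058) = 711 × 2.752 = 1957 N.

1960 N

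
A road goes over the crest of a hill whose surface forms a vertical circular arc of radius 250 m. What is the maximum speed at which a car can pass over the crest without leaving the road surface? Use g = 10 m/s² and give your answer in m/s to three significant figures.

At the crest the centre of the circle is below the car, so the net downward (centripetal) force is mg − N = mv²/r.
The car leaves the road when N → 0, giving v_max = √(g r) = √(10.0 × 250) = 50.00 m/s.

50.0 m/s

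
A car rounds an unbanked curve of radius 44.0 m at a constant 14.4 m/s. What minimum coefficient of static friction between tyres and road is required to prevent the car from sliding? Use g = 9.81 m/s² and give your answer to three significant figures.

0.480

Friction provides the centripetal force: μ_s m g = m v²/r, so μ_s = v²/(g r) = (14.40)²/(9.81 × 44.0) = 207.4/431.6 = 0.4804.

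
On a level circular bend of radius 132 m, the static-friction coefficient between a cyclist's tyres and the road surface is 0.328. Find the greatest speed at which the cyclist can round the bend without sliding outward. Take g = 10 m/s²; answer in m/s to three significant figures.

20.8 m/s

Friction provides the centripetal force on a flat curve. At maximum speed it is at its limiting value: μ_s m g = m v²/r.
Mass cancels: v_max = √(μ_s g r) = √(0.328 × 10.0 × 132) = √433.0 = 20.81 m/s.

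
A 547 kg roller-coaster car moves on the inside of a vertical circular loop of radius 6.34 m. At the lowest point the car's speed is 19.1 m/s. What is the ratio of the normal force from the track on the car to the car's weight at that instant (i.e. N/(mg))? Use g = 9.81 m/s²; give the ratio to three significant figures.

6.87

At the bottom, N − mg = mv²/r, so N = m(v²/r + g) and N/(mg) = v²/(rg) + 1 = (19.1)²/(6.34 × 9.81) + 1 = 5.866 + 1 = 6.866.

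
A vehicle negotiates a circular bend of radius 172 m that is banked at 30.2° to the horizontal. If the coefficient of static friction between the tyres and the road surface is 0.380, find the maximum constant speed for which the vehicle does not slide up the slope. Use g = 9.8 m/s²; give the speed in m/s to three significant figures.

At the maximum speed, friction acts down the slope at its limiting value f = μN. Radially (horizontal, toward centre): N sinθ + μN cosθ = mv²/r. Vertically: N cosθ − μN sinθ = mg.
Dividing: v² = r g (sinθ + μcosθ)/(cosθ − μsinθ).
sinθ + μcosθ = 0.5030 + 0.380×0.8643 = 0.8314; cosθ − μsinθ = 0.8643 − 0.380×0.5030 = 0.6731.
v² = 172 × 9.8 × 0.8314/0.6731 = 2082 m²/s², so v = 45.63 m/s.

45.6 m/s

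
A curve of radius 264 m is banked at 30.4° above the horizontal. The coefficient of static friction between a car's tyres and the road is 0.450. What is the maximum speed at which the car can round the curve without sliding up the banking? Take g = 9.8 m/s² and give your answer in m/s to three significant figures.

At the maximum speed, friction acts down the slope at its limiting value f = μN. Radially (horizontal, toward centre): N sinθ + μN cosθ = mv²/r. Vertically: N cosθ − μN sinθ = mg.
Dividing: v² = r g (sinθ + μcosθ)/(cosθ − μsinθ).
sinθ + μcosθ = 0.5060 + 0.450×0.8625 = 0.8942; cosθ − μsinθ = 0.8625 − 0.450×0.5060 = 0.6348.
v² = 264 × 9.8 × 0.8942/0.6348 = 3644 m²/s², so v = 60.37 m/s.

60.4 m/s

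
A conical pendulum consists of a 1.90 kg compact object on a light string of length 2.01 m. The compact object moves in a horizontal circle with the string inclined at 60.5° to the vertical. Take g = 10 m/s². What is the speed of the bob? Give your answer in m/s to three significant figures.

5.56 m/s

The radius of the circle is r = L sinθ = 2.01 × sin 60.5° = 1.749 m.
Horizontally T sinθ = mv²/r and vertically T cosθ = mg, so tanθ = v²/(rg).
v = √(r g tanθ) = √(1.749 × 10.0 × 1.767) = √30.92 = 5.561 m/s.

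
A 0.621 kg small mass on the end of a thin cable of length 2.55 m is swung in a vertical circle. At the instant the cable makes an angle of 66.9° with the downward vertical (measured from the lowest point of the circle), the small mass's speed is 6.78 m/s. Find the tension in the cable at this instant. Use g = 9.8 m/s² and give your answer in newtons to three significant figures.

13.6 N

Take the radial direction toward the centre of the circle as positive. The component of the weight along the string toward the centre is −mg cos φ (φ measured from the bottom), so Newton's second law along the string gives T − mg cos φ = m v²/r.
cos 66.9° = 0.3923, so T = m(v²/r + g cos φ) = 0.621 × ((6.78)²/2.55 + 9.8 × 0.3923) = 0.621 × (18.03 + (3.845)) = 0.621 × 21.87 = 13.58 N.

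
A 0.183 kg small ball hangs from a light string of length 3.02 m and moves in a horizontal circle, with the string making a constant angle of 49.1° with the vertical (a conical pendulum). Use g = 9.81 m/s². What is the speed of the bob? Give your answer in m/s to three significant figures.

5.08 m/s

The radius of the circle is r = L sinθ = 3.02 × sin 49.1° = 2.283 m.
Horizontally T sinθ = mv²/r and vertically T cosθ = mg, so tanθ = v²/(rg).
v = √(r g tanθ) = √(2.283 × 9.81 × 1.154) = √25.85 = 5.084 m/s.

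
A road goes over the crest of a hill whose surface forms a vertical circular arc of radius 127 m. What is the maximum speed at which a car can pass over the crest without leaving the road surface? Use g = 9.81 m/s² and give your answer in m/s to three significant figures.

35.3 m/s

At the crest the centre of the circle is below the car, so the net downward (centripetal) force is mg − N = mv²/r.
The car leaves the road when N → 0, giving v_max = √(g r) = √(9.81 × 127) = 35.30 m/s.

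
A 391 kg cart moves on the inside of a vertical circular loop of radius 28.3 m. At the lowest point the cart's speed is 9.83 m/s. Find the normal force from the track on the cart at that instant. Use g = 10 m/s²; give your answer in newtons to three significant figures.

5250 N

At the lowest point, N points up (toward the centre) and the weight mg points down (away from the centre), so the net inward force is N − mg = mv²/r.
N = m(v²/r + g) = 391 × ((9.83)²/28.3 + 10.0) = 391 × (3.414 + 10.0) = 391 × 13.41 = 5245 N.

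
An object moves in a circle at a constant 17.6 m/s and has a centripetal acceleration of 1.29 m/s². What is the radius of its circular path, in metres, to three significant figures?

240 m

a_c = v²/r ⇒ r = v²/a_c = (17.6)²/1.29 = 309.8/1.29 = 240.1 m.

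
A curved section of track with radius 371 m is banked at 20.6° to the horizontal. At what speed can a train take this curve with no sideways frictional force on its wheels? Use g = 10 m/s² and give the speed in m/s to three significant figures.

On a frictionless banked curve, N sinθ = mv²/r and N cosθ = mg, so tanθ = v²/(rg).
v = √(r g tanθ) = √(371 × 10.0 × tan 20.6°) = √(371 × 10.0 × 0.3759) = √1394 = 37.34 m/s.

37.3 m/s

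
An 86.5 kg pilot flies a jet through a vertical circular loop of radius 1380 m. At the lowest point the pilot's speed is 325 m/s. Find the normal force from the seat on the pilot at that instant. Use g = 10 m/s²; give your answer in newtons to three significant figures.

At the lowest point, N points up (toward the centre) and the weight mg points down (away from the centre), so the net inward force is N − mg = mv²/r.
N = m(v²/r + g) = 86.5 × ((325)²/1380 + 10.0) = 86.5 × (76.54 + 10.0) = 86.5 × 86.54 = 7486 N.

7490 N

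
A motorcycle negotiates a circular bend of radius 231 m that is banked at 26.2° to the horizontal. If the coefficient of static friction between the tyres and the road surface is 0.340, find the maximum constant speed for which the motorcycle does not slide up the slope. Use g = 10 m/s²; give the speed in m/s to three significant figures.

At the maximum speed, friction acts down the slope at its limiting value f = μN. Radially (horizontal, toward centre): N sinθ + μN cosθ = mv²/r. Vertically: N cosθ − μN sinθ = mg.
Dividing: v² = r g (sinθ + μcosθ)/(cosθ − μsinθ).
sinθ + μcosθ = 0.4415 + 0.340×0.8973 = 0.7466; cosθ − μsinθ = 0.8973 − 0.340×0.4415 = 0.7471.
v² = 231 × 10.0 × 0.7466/0.7471 = 2308 m²/s², so v = 48.04 m/s.

48.0 m/s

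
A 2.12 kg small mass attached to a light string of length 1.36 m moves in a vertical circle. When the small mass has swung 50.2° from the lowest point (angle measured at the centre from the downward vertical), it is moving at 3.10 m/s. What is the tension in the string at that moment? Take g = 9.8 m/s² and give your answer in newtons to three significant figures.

Take the radial direction toward the centre of the circle as positive. The component of the weight along the string toward the centre is −mg cos φ (φ measured from the bottom), so Newton's second law along the string gives T − mg cos φ = m v²/r.
cos 50.2° = 0.6401, so T = m(v²/r + g cos φ) = 2.12 × ((3.10)²/1.36 + 9.8 × 0.6401) = 2.12 × (7.066 + (6.273)) = 2.12 × 13.34 = 28.28 N.

28.3 N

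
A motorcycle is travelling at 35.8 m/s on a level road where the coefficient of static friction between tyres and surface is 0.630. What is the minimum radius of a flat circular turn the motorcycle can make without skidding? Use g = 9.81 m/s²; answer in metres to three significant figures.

207 m

At the limit, μ_s m g = m v²/r, so r_min = v²/(μ_s g) = (35.8)²/(0.630 × 9.81) = 1282/6.180 = 207.4 m.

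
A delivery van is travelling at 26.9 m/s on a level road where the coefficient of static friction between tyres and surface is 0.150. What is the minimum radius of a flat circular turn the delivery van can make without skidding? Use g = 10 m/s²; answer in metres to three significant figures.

482 m

At the limit, μ_s m g = m v²/r, so r_min = v²/(μ_s g) = (26.9)²/(0.150 × 10.0) = 723.6/1.500 = 482.4 m.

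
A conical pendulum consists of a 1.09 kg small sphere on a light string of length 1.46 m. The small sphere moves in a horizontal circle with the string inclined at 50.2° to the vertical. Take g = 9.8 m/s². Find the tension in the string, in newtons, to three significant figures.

16.7 N

Vertically the bob has no acceleration, so T cosθ = mg.
T = mg/cosθ = 1.09 × 9.8 / cos 50.2° = 10.68/0.6401 = 16.69 N.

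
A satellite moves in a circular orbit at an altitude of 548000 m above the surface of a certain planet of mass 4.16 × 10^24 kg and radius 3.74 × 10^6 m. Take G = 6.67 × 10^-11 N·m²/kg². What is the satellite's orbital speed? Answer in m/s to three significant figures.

8040 m/s

Orbital radius r = R + h = 3.74 × 10^6 + 548000 = 4.288 × 10^6 m.
Gravity supplies the centripetal force: G M m / r² = m v² / r, so v = √(GM/r).
v = √(6.67 × 10^-11 × 4.16 × 10^24 / 4.288 × 10^6) = √(6.471 × 10^7) = 8044 m/s.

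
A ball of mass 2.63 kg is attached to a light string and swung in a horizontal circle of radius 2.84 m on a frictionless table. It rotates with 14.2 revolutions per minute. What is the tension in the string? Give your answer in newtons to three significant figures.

16.5 N

ω = 14.2 rev/min × 2π/60 = 1.487 rad/s, so v = ωr = 1.487 × 2.84 = 4.223 m/s.
The tension is the only horizontal force, so it supplies the full centripetal force: T = m v²/r = 2.63 × (4.223)²/2.84 = 2.63 × 17.83/2.84 = 16.52 N.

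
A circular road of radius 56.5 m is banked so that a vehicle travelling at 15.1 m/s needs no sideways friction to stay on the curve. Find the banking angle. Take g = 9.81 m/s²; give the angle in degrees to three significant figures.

22.4°

With no friction, the horizontal component of the normal force provides the centripetal force: N sinθ = mv²/r, while N cosθ = mg vertically.
Dividing: tanθ = v²/(r g) = (15.1)²/(56.5 × 9.81) = 228.0/554.3 = 0.4114.
θ = arctan(0.4114) = 22.36°.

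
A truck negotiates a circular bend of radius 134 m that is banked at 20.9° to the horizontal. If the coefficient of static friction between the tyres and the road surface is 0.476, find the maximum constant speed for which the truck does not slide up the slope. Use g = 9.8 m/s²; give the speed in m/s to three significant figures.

37.1 m/s

At the maximum speed, friction acts down the slope at its limiting value f = μN. Radially (horizontal, toward centre): N sinθ + μN cosθ = mv²/r. Vertically: N cosθ − μN sinθ = mg.
Dividing: v² = r g (sinθ + μcosθ)/(cosθ − μsinθ).
sinθ + μcosθ = 0.3567 + 0.476×0.9342 = 0.8014; cosθ − μsinθ = 0.9342 − 0.476×0.3567 = 0.7644.
v² = 134 × 9.8 × 0.8014/0.7644 = 1377 m²/s², so v = 37.11 m/s.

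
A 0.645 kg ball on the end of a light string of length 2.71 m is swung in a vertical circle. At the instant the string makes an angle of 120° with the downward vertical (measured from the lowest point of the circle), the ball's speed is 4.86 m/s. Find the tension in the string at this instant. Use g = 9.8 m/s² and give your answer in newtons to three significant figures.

Take the radial direction toward the centre of the circle as positive. The component of the weight along the string toward the centre is −mg cos φ (φ measured from the bottom), so Newton's second law along the string gives T − mg cos φ = m v²/r.
cos 120° = -0.5000, so T = m(v²/r + g cos φ) = 0.645 × ((4.86)²/2.71 + 9.8 × -0.5000) = 0.645 × (8.716 + (-4.900)) = 0.645 × 3.816 = 2.461 N.

2.46 N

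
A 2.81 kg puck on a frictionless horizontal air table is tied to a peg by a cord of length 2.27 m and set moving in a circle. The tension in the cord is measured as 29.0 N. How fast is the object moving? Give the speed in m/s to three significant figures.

4.84 m/s

T = m v²/r ⇒ v = √(T r / m) = √(29.0 × 2.27 / 2.81) = √23.43 = 4.840 m/s.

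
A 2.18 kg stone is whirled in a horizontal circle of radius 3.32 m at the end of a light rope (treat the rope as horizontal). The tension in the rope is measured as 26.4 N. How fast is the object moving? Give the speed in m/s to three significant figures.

6.34 m/s

T = m v²/r ⇒ v = √(T r / m) = √(26.4 × 3.32 / 2.18) = √40.21 = 6.341 m/s.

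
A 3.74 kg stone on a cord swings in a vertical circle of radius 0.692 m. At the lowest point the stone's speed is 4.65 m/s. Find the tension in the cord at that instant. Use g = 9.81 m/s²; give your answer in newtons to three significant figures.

At the lowest point, T points up (toward the centre) and the weight mg points down (away from the centre), so the net inward force is T − mg = mv²/r.
T = m(v²/r + g) = 3.74 × ((4.65)²/0.692 + 9.81) = 3.74 × (31.25 + 9.81) = 3.74 × 41.06 = 153.6 N.

154 N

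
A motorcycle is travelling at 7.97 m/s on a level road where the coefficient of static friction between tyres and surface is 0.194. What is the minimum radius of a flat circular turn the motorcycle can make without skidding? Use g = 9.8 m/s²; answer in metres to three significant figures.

At the limit, μ_s m g = m v²/r, so r_min = v²/(μ_s g) = (7.97)²/(0.194 × 9.8) = 63.52/1.901 = 33.41 m.

33.4 m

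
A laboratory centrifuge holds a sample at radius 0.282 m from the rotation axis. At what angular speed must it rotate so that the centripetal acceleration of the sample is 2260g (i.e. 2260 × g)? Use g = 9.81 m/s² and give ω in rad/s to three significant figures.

280 rad/s

Centripetal acceleration a_c = ω²r. Setting ω²r = 2260g:
ω = √(2260g / r) = √(2260 × 9.81 / 0.282) = √78620 = 280.4 rad/s.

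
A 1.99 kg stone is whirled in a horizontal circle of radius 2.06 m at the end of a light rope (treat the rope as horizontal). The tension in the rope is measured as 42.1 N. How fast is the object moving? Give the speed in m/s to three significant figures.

6.60 m/s

T = m v²/r ⇒ v = √(T r / m) = √(42.1 × 2.06 / 1.99) = √43.58 = 6.602 m/s.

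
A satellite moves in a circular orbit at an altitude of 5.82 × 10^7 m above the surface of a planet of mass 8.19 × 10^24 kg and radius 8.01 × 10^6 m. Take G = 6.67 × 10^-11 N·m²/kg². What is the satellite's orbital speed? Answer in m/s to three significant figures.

2870 m/s

Orbital radius r = R + h = 8.01 × 10^6 + 5.82 × 10^7 = 6.621 × 10^7 m.
Gravity supplies the centripetal force: G M m / r² = m v² / r, so v = √(GM/r).
v = √(6.67 × 10^-11 × 8.19 × 10^24 / 6.621 × 10^7) = √(8.251 × 10^6) = 2872 m/s.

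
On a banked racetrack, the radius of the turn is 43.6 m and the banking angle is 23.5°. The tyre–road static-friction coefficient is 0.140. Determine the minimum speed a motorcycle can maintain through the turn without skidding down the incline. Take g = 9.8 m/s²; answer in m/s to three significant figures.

At the minimum speed, friction acts up the slope at its limiting value f = μN. Radially (horizontal, toward centre): N sinθ − μN cosθ = mv²/r. Vertically: N cosθ + μN sinθ = mg.
Dividing: v² = r g (sinθ − μcosθ)/(cosθ + μsinθ).
sinθ − μcosθ = 0.3987 − 0.140×0.9171 = 0.2704; cosθ + μsinθ = 0.9171 + 0.140×0.3987 = 0.9729.
v² = 43.6 × 9.8 × 0.2704/0.9729 = 118.7 m²/s², so v = 10.90 m/s.

10.9 m/s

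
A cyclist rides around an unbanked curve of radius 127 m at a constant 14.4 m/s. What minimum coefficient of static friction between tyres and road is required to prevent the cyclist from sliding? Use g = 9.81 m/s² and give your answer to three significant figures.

Friction provides the centripetal force: μ_s m g = m v²/r, so μ_s = v²/(g r) = (14.40)²/(9.81 × 127) = 207.4/1246 = 0.1664.

0.166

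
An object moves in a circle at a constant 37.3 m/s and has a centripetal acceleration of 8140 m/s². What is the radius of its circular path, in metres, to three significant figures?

a_c = v²/r ⇒ r = v²/a_c = (37.3)²/8140 = 1391/8140 = 0.1709 m.

0.171 m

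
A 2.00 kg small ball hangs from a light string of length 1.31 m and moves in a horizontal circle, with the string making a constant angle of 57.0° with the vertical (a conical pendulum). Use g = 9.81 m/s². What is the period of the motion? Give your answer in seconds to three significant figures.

r = L sinθ = 1.099 m. From T sinθ = mω²r and T cosθ = mg: tanθ = ω²r/g, so ω² = g tanθ / r = g/(L cosθ).
ω = √(g/(L cosθ)) = √(9.81/(1.31 × 0.5446)) = √13.75 = 3.708 rad/s.
Period = 2π/ω = 1.694 s.

1.69 s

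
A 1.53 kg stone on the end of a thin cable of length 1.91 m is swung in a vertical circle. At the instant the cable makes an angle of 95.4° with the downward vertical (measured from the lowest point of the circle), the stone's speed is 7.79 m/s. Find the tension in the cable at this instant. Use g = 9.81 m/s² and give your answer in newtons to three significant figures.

47.2 N

Take the radial direction toward the centre of the circle as positive. The component of the weight along the string toward the centre is −mg cos φ (φ measured from the bottom), so Newton's second law along the string gives T − mg cos φ = m v²/r.
cos 95.4° = -0.09411, so T = m(v²/r + g cos φ) = 1.53 × ((7.79)²/1.91 + 9.81 × -0.09411) = 1.53 × (31.77 + (-0.9232)) = 1.53 × 30.85 = 47.20 N.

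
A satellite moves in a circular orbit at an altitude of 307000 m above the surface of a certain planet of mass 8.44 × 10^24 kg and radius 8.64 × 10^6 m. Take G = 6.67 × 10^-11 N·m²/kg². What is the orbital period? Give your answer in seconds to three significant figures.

r = R + h = 8.64 × 10^6 + 307000 = 8.947 × 10^6 m. Gravity provides the centripetal force: G M m / r² = m v² / r ⇒ v = √(GM/r) = 7932 m/s.
T = 2πr/v = 2π × 8.947 × 10^6 / 7932 = 7087 s.

7090 s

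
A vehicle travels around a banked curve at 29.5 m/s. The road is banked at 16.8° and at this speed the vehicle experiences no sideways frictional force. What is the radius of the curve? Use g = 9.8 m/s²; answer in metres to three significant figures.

Frictionless banking: tanθ = v²/(rg), so r = v²/(g tanθ).
r = (29.5)²/(9.8 × tan 16.8°) = 870.2/(9.8 × 0.3019) = 870.2/2.959 = 294.1 m.

294 m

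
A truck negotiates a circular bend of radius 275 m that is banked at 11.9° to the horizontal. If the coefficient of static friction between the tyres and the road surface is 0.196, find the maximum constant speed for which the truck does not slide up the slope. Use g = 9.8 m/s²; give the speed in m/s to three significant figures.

33.8 m/s

At the maximum speed, friction acts down the slope at its limiting value f = μN. Radially (horizontal, toward centre): N sinθ + μN cosθ = mv²/r. Vertically: N cosθ − μN sinθ = mg.
Dividing: v² = r g (sinθ + μcosθ)/(cosθ − μsinθ).
sinθ + μcosθ = 0.2062 + 0.196×0.9785 = 0.3980; cosθ − μsinθ = 0.9785 − 0.196×0.2062 = 0.9381.
v² = 275 × 9.8 × 0.3980/0.9381 = 1143 m²/s², so v = 33.81 m/s.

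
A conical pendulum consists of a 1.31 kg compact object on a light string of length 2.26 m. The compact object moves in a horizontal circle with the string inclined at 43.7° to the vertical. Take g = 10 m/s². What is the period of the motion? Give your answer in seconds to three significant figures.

r = L sinθ = 1.561 m. From T sinθ = mω²r and T cosθ = mg: tanθ = ω²r/g, so ω² = g tanθ / r = g/(L cosθ).
ω = √(g/(L cosθ)) = √(10.0/(2.26 × 0.7230)) = √6.120 = 2.474 rad/s.
Period = 2π/ω = 2.540 s.

2.54 s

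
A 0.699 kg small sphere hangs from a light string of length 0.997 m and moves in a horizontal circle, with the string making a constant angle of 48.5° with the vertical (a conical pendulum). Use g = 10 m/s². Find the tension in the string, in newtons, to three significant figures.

10.5 N

Vertically the bob has no acceleration, so T cosθ = mg.
T = mg/cosθ = 0.699 × 10.0 / cos 48.5° = 6.990/0.6626 = 10.55 N.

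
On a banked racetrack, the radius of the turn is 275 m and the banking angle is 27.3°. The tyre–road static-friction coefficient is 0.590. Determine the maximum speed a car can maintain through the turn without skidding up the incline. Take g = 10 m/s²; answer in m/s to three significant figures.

66.1 m/s

At the maximum speed, friction acts down the slope at its limiting value f = μN. Radially (horizontal, toward centre): N sinθ + μN cosθ = mv²/r. Vertically: N cosθ − μN sinθ = mg.
Dividing: v² = r g (sinθ + μcosθ)/(cosθ − μsinθ).
sinθ + μcosθ = 0.4586 + 0.590×0.8886 = 0.9829; cosθ − μsinθ = 0.8886 − 0.590×0.4586 = 0.6180.
v² = 275 × 10.0 × 0.9829/0.6180 = 4374 m²/s², so v = 66.13 m/s.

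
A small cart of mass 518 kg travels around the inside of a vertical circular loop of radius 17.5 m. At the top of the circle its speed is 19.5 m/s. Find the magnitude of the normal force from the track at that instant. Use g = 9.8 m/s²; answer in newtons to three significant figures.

6180 N

At the top, both N and the weight mg point inward (toward the centre), so N + mg = mv²/r.
N = m(v²/r − g) = 518 × ((19.5)²/17.5 − 9.8) = 518 × (21.73 − 9.8) = 518 × 11.93 = 6179 N.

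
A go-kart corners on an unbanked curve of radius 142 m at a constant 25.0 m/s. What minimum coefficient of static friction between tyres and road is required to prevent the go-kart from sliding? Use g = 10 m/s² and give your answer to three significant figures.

0.440

Friction provides the centripetal force: μ_s m g = m v²/r, so μ_s = v²/(g r) = (25.00)²/(10.0 × 142) = 625.0/1420 = 0.4401.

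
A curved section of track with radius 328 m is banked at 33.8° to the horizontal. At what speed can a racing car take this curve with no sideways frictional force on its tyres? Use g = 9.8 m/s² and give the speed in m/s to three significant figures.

On a frictionless banked curve, N sinθ = mv²/r and N cosθ = mg, so tanθ = v²/(rg).
v = √(r g tanθ) = √(328 × 9.8 × tan 33.8°) = √(328 × 9.8 × 0.6694) = √2152 = 46.39 m/s.

46.4 m/s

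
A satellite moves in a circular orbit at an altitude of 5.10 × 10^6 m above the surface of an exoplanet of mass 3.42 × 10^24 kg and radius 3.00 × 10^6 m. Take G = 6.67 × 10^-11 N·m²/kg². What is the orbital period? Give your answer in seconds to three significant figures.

9590 s

r = R + h = 3.00 × 10^6 + 5.10 × 10^6 = 8.100 × 10^6 m. Gravity provides the centripetal force: G M m / r² = m v² / r ⇒ v = √(GM/r) = 5307 m/s.
T = 2πr/v = 2π × 8.100 × 10^6 / 5307 = 9590 s.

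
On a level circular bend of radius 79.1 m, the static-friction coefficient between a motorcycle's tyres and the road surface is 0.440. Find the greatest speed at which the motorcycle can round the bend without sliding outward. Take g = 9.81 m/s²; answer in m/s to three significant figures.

18.5 m/s

On a flat curve, static friction is the only horizontal force, so it must supply the full centripetal force: μ_s m g = m v²/r.
Mass cancels: v_max = √(μ_s g r) = √(0.440 × 9.81 × 79.1) = √341.4 = 18.48 m/s.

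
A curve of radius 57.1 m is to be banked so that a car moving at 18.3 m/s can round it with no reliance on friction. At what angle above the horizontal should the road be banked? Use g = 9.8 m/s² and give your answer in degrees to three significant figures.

30.9°

For a frictionless banked turn: horizontally N sinθ = mv²/r and vertically N cosθ = mg.
Dividing: tanθ = v²/(r g) = (18.3)²/(57.1 × 9.8) = 334.9/559.6 = 0.5985.
θ = arctan(0.5985) = 30.90°.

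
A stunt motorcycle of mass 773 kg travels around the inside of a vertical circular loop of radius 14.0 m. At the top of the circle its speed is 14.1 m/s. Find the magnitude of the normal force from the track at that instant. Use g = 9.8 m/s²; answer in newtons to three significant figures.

At the top, both N and the weight mg point inward (toward the centre), so N + mg = mv²/r.
N = m(v²/r − g) = 773 × ((14.1)²/14.0 − 9.8) = 773 × (14.20 − 9.8) = 773 × 4.401 = 3402 N.

3400 N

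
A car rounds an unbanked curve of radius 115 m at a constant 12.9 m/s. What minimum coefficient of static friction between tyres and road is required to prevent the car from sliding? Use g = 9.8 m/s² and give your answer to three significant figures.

Friction provides the centripetal force: μ_s m g = m v²/r, so μ_s = v²/(g r) = (12.90)²/(9.8 × 115) = 166.4/1127 = 0.1477.

0.148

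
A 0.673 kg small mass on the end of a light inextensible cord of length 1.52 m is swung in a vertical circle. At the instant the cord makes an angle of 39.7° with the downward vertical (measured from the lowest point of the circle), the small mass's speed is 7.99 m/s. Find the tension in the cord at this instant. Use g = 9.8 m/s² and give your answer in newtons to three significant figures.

33.3 N

Take the radial direction toward the centre of the circle as positive. The component of the weight along the string toward the centre is −mg cos φ (φ measured from the bottom), so Newton's second law along the string gives T − mg cos φ = m v²/r.
cos 39.7° = 0.7694, so T = m(v²/r + g cos φ) = 0.673 × ((7.99)²/1.52 + 9.8 × 0.7694) = 0.673 × (42.00 + (7.540)) = 0.673 × 49.54 = 33.34 N.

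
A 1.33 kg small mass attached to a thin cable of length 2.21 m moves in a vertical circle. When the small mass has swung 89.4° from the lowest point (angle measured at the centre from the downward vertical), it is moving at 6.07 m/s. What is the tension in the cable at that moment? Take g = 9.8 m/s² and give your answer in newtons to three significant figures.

22.3 N

Take the radial direction toward the centre of the circle as positive. The component of the weight along the string toward the centre is −mg cos φ (φ measured from the bottom), so Newton's second law along the string gives T − mg cos φ = m v²/r.
cos 89.4° = 0.01047, so T = m(v²/r + g cos φ) = 1.33 × ((6.07)²/2.21 + 9.8 × 0.01047) = 1.33 × (16.67 + (0.1026)) = 1.33 × 16.77 = 22.31 N.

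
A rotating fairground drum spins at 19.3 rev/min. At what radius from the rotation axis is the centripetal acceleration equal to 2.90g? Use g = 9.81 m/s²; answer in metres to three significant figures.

6.96 m

ω = 19.3 rev/min × 2π/60 = 2.021 rad/s.
a_c = ω²r = 2.90g ⇒ r = 2.90 × 9.81 / (2.021)² = 28.45/4.085 = 6.965 m.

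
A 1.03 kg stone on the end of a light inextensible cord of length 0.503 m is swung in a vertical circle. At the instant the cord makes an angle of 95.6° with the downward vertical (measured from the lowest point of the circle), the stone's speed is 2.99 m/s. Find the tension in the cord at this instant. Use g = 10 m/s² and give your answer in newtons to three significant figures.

17.3 N

Take the radial direction toward the centre of the circle as positive. The component of the weight along the string toward the centre is −mg cos φ (φ measured from the bottom), so Newton's second law along the string gives T − mg cos φ = m v²/r.
cos 95.6° = -0.09758, so T = m(v²/r + g cos φ) = 1.03 × ((2.99)²/0.503 + 10.0 × -0.09758) = 1.03 × (17.77 + (-0.9758)) = 1.03 × 16.80 = 17.30 N.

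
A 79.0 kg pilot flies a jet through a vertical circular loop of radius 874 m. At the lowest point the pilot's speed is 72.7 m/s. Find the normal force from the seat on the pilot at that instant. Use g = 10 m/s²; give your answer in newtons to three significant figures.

At the lowest point, N points up (toward the centre) and the weight mg points down (away from the centre), so the net inward force is N − mg = mv²/r.
N = m(v²/r + g) = 79.0 × ((72.7)²/874 + 10.0) = 79.0 × (6.047 + 10.0) = 79.0 × 16.05 = 1268 N.

1270 N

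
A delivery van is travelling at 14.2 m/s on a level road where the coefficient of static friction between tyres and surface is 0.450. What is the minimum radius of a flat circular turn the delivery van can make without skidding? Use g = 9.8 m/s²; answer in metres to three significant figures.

At the limit, μ_s m g = m v²/r, so r_min = v²/(μ_s g) = (14.2)²/(0.450 × 9.8) = 201.6/4.410 = 45.72 m.

45.7 m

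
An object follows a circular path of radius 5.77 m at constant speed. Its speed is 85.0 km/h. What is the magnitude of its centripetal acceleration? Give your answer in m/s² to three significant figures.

96.6 m/s²

v = 85.0 km/h = 85.0/3.6 = 23.61 m/s.
a_c = v²/r = (23.61)²/5.77 = 557.5/5.77 = 96.62 m/s².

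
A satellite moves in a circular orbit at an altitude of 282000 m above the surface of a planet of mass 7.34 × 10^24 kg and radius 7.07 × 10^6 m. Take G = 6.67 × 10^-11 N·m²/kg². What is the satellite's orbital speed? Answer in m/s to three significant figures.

8160 m/s

Orbital radius r = R + h = 7.07 × 10^6 + 282000 = 7.352 × 10^6 m.
Gravity supplies the centripetal force: G M m / r² = m v² / r, so v = √(GM/r).
v = √(6.67 × 10^-11 × 7.34 × 10^24 / 7.352 × 10^6) = √(6.659 × 10^7) = 8160 m/s.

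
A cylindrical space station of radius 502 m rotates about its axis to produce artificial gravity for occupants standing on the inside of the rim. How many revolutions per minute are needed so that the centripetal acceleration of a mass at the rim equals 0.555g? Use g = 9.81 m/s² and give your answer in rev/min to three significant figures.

Require ω²r = 0.555g, so ω = √(0.555 × 9.81/502) = 0.1041 rad/s.
In rev/min: ω × 60/(2π) = 0.1041 × 60/(2π) = 0.9945 rev/min.

0.994 rev/min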